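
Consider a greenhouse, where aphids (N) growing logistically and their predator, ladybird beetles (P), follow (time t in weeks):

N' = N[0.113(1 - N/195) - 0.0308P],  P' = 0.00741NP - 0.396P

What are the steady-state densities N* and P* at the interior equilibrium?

N* ≈ 53.4, P* ≈ 2.66

From dP/dt = 0 with P > 0: 0.00741N* = 0.396, so N* = 53.4.
Substitute into dN/dt = 0: 0.113(1 - 53.4/195) = 0.0308P*.
The bracket is 0.726, giving P* = 0.082/0.0308 = 2.66.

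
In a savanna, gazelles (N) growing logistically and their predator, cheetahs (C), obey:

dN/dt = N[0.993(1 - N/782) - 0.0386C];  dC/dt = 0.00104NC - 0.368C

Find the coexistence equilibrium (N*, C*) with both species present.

N* ≈ 354, C* ≈ 14.1

From dC/dt = 0 with C > 0: 0.00104N* = 0.368, so N* = 354.
Substitute into dN/dt = 0: 0.993(1 - 354/782) = 0.0386C*.
The bracket is 0.548, giving C* = 0.544/0.0386 = 14.1.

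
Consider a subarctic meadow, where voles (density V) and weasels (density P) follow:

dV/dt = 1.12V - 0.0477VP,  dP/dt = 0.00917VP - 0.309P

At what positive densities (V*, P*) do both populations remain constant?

V* ≈ 33.7, P* ≈ 23.5

Set dP/dt = 0 with P > 0: 0.00917V - 0.309 = 0, so V* = 0.309/0.00917 = 33.7.
Set dV/dt = 0 with V > 0: 1.12 - 0.0477P = 0, so P* = 1.12/0.0477 = 23.5.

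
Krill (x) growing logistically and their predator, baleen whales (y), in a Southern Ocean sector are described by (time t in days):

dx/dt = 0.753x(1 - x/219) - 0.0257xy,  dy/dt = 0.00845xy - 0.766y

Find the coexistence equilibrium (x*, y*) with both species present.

x* ≈ 90.7, y* ≈ 17.2

From dy/dt = 0 with y > 0: 0.00845x* = 0.766, so x* = 90.7.
Substitute into dx/dt = 0: 0.753(1 - 90.7/219) = 0.0257y*.
The bracket is 0.586, giving y* = 0.441/0.0257 = 17.2.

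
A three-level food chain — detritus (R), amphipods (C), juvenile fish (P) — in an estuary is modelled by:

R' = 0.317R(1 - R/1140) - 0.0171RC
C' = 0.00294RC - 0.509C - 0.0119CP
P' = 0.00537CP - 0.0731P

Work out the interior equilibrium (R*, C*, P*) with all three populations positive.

From dP/dt = 0: 0.00537C* = 0.0731, so C* = 13.6.
From dR/dt = 0: 0.317(1 - R*/1140) = 0.0171·13.6, giving R* = 1140·(1 - 0.734) = 303.
From dC/dt = 0: 0.00294·303 - 0.509 = 0.0119P*, so P* = 0.381/0.0119 = 32.1.

R* ≈ 303, C* ≈ 13.6, P* ≈ 32.1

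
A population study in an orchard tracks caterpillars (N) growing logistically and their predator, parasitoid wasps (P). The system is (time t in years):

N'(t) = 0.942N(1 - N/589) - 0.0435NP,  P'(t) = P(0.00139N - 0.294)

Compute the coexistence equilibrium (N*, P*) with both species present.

From dP/dt = 0 with P > 0: 0.00139N* = 0.294, so N* = 212.
Substitute into dN/dt = 0: 0.942(1 - 212/589) = 0.0435P*.
The bracket is 0.641, giving P* = 0.604/0.0435 = 13.9.

N* ≈ 212, P* ≈ 13.9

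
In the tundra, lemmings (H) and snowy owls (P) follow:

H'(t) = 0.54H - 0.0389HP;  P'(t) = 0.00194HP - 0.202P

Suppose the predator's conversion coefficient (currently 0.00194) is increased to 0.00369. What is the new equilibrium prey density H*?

At the interior fixed point, setting dP/dt = 0 with P > 0 fixes H* = (predator death rate)/(HP coefficient) — independent of the other coefficients.
With the change, H* = 0.202/0.00369 = 54.7; it falls from 104.

H* ≈ 54.7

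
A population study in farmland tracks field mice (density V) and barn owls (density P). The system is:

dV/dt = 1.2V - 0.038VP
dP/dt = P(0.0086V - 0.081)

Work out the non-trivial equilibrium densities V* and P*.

V* ≈ 9.42, P* ≈ 31.6

Set dP/dt = 0 with P > 0: 0.0086V - 0.081 = 0, so V* = 0.081/0.0086 = 9.42.
Set dV/dt = 0 with V > 0: 1.2 - 0.038P = 0, so P* = 1.2/0.038 = 31.6.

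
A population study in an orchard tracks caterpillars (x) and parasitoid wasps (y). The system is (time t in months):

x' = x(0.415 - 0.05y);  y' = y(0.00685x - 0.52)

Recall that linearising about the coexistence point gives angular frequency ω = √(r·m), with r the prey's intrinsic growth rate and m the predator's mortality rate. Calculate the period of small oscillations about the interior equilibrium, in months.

Here r = 0.415 and m = 0.52, so r·m = 0.216.
ω = √0.216 = 0.465 per month, hence T = 2π/ω ≈ 13.5 months.

T ≈ 13.5 months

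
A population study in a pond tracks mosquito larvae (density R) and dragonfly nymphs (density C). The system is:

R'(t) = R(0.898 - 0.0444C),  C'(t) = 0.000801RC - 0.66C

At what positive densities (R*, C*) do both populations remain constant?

Set dC/dt = 0 with C > 0: 0.000801R - 0.66 = 0, so R* = 0.66/0.000801 = 824.
Set dR/dt = 0 with R > 0: 0.898 - 0.0444C = 0, so C* = 0.898/0.0444 = 20.2.

R* ≈ 824, C* ≈ 20.2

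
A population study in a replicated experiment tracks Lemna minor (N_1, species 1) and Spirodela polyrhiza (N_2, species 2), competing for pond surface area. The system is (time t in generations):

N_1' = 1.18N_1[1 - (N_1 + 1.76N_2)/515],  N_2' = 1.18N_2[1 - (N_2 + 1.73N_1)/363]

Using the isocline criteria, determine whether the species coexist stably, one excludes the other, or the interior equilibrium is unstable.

Compare the nullcline intercepts: K1/α12 = 515/1.76 = 293 < K2 = 363; K2/α21 = 363/1.73 = 210 < K1 = 515.
Since both are reversed, neither can invade when rare; the interior point is a saddle.

unstable coexistence (outcome depends on initial conditions)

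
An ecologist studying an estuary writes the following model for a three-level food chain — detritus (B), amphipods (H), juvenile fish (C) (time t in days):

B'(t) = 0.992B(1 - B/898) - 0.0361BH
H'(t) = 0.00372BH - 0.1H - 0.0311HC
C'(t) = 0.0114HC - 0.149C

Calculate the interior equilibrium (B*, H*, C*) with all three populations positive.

From dC/dt = 0: 0.0114H* = 0.149, so H* = 13.1.
From dB/dt = 0: 0.992(1 - B*/898) = 0.0361·13.1, giving B* = 898·(1 - 0.476) = 471.
From dH/dt = 0: 0.00372·471 - 0.1 = 0.0311C*, so C* = 1.65/0.0311 = 53.1.

B* ≈ 471, H* ≈ 13.1, C* ≈ 53.1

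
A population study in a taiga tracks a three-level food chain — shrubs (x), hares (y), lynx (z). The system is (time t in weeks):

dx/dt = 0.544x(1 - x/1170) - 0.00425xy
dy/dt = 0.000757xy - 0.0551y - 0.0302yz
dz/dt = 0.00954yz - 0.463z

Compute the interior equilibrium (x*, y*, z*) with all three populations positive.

x* ≈ 726, y* ≈ 48.5, z* ≈ 16.4

From dz/dt = 0: 0.00954y* = 0.463, so y* = 48.5.
From dx/dt = 0: 0.544(1 - x*/1170) = 0.00425·48.5, giving x* = 1170·(1 - 0.379) = 726.
From dy/dt = 0: 0.000757·726 - 0.0551 = 0.0302z*, so z* = 0.495/0.0302 = 16.4.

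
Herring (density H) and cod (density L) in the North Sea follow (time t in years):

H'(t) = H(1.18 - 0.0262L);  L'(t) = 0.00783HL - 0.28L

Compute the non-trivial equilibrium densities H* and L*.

Set dL/dt = 0 with L > 0: 0.00783H - 0.28 = 0, so H* = 0.28/0.00783 = 35.8.
Set dH/dt = 0 with H > 0: 1.18 - 0.0262L = 0, so L* = 1.18/0.0262 = 45.

H* ≈ 35.8, L* ≈ 45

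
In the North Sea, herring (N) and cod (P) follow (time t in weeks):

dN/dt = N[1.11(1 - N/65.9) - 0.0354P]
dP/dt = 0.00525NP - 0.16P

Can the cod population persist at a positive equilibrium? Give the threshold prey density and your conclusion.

The predator equation gives dP/dt > 0 only when N > 0.16/0.00525 = 30.5.
Without the predator, N → K = 65.9. Since 65.9 > 30.5, the predator can invade and persist.

Threshold N = 30.5; K > 30.5, so yes, the predator persists.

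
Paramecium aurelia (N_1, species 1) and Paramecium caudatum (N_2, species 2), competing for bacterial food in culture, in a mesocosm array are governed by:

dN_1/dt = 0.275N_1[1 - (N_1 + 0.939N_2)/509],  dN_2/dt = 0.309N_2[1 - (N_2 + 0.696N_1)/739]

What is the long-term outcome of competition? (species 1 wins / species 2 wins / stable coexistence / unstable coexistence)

Compare the nullcline intercepts: K1/α12 = 509/0.939 = 542 < K2 = 739; K2/α21 = 739/0.696 = 1060 > K1 = 509.
Since the inequalities point opposite ways, species 2 can invade but species 1 cannot.

species 2 excludes species 1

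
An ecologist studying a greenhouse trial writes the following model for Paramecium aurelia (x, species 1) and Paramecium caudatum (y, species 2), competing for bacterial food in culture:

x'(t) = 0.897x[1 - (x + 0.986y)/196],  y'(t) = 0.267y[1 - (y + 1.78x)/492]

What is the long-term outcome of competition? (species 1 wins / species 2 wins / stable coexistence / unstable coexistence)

Compare the nullcline intercepts: K1/α12 = 196/0.986 = 199 < K2 = 492; K2/α21 = 492/1.78 = 276 > K1 = 196.
Since the inequalities point opposite ways, species 2 can invade but species 1 cannot.

species 2 excludes species 1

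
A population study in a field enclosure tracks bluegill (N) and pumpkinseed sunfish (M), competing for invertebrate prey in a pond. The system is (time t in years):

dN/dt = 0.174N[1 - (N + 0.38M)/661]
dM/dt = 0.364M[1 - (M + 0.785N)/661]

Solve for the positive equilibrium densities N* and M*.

N* ≈ 584, M* ≈ 203

Setting both brackets to zero gives the nullclines N + 0.38M = 661 and 0.785N + M = 661.
Substituting M = 661 - 0.785N into the first: N(1 - 0.38·0.785) = 661 - 0.38·661.
So N* = 410/0.702 = 584, and then M* = 661 - 0.785·584 = 203.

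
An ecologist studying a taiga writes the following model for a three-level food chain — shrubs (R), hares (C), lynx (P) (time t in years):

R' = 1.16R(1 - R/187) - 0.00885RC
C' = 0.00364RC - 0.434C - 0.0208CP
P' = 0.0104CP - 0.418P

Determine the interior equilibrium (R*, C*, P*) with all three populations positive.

From dP/dt = 0: 0.0104C* = 0.418, so C* = 40.2.
From dR/dt = 0: 1.16(1 - R*/187) = 0.00885·40.2, giving R* = 187·(1 - 0.307) = 130.
From dC/dt = 0: 0.00364·130 - 0.434 = 0.0208P*, so P* = 0.038/0.0208 = 1.82.

R* ≈ 130, C* ≈ 40.2, P* ≈ 1.82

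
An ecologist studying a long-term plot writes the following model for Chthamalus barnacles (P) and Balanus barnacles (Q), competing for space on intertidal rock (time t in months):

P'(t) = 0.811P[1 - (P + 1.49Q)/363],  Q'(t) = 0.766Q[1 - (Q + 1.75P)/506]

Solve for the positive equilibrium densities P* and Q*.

P* ≈ 243, Q* ≈ 80.4

Setting both brackets to zero gives the nullclines P + 1.49Q = 363 and 1.75P + Q = 506.
Substituting Q = 506 - 1.75P into the first: P(1 - 1.49·1.75) = 363 - 1.49·506.
So P* = -391/-1.61 = 243, and then Q* = 506 - 1.75·243 = 80.4.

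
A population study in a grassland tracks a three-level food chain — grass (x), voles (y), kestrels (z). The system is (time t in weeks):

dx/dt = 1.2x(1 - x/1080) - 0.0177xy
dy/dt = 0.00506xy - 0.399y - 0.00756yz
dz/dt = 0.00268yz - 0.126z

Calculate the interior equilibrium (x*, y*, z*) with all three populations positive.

x* ≈ 331, y* ≈ 47, z* ≈ 169

From dz/dt = 0: 0.00268y* = 0.126, so y* = 47.
From dx/dt = 0: 1.2(1 - x*/1080) = 0.0177·47, giving x* = 1080·(1 - 0.693) = 331.
From dy/dt = 0: 0.00506·331 - 0.399 = 0.00756z*, so z* = 1.28/0.00756 = 169.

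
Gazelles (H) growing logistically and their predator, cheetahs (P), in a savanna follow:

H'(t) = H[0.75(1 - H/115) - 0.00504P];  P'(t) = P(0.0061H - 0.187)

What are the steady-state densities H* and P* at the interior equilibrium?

From dP/dt = 0 with P > 0: 0.0061H* = 0.187, so H* = 30.7.
Substitute into dH/dt = 0: 0.75(1 - 30.7/115) = 0.00504P*.
The bracket is 0.733, giving P* = 0.55/0.00504 = 109.

H* ≈ 30.7, P* ≈ 109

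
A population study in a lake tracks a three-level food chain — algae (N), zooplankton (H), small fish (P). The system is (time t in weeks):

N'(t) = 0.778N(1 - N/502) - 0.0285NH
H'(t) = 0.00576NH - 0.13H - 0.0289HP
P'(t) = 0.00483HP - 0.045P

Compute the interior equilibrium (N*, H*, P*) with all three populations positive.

N* ≈ 331, H* ≈ 9.32, P* ≈ 61.4

From dP/dt = 0: 0.00483H* = 0.045, so H* = 9.32.
From dN/dt = 0: 0.778(1 - N*/502) = 0.0285·9.32, giving N* = 502·(1 - 0.341) = 331.
From dH/dt = 0: 0.00576·331 - 0.13 = 0.0289P*, so P* = 1.77/0.0289 = 61.4.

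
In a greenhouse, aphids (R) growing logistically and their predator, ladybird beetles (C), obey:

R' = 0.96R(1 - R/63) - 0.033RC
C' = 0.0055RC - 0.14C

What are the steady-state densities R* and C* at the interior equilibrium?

R* ≈ 25.5, C* ≈ 17.3

From dC/dt = 0 with C > 0: 0.0055R* = 0.14, so R* = 25.5.
Substitute into dR/dt = 0: 0.96(1 - 25.5/63) = 0.033C*.
The bracket is 0.596, giving C* = 0.572/0.033 = 17.3.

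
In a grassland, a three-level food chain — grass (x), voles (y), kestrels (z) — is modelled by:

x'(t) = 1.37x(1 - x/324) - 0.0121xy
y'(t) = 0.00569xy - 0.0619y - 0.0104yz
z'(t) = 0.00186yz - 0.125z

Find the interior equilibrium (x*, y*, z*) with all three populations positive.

From dz/dt = 0: 0.00186y* = 0.125, so y* = 67.2.
From dx/dt = 0: 1.37(1 - x*/324) = 0.0121·67.2, giving x* = 324·(1 - 0.594) = 132.
From dy/dt = 0: 0.00569·132 - 0.0619 = 0.0104z*, so z* = 0.687/0.0104 = 66.1.

x* ≈ 132, y* ≈ 67.2, z* ≈ 66.1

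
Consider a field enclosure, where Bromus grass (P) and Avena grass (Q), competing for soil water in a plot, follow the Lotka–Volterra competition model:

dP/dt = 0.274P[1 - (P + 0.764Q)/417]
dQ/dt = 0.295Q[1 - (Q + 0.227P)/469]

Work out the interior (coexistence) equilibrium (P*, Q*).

Setting both brackets to zero gives the nullclines P + 0.764Q = 417 and 0.227P + Q = 469.
Substituting Q = 469 - 0.227P into the first: P(1 - 0.764·0.227) = 417 - 0.764·469.
So P* = 58.7/0.827 = 71, and then Q* = 469 - 0.227·71 = 453.

P* ≈ 71, Q* ≈ 453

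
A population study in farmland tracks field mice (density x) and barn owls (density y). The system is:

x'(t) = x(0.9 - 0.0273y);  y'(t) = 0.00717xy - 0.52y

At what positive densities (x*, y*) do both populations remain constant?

x* ≈ 72.5, y* ≈ 33

Set dy/dt = 0 with y > 0: 0.00717x - 0.52 = 0, so x* = 0.52/0.00717 = 72.5.
Set dx/dt = 0 with x > 0: 0.9 - 0.0273y = 0, so y* = 0.9/0.0273 = 33.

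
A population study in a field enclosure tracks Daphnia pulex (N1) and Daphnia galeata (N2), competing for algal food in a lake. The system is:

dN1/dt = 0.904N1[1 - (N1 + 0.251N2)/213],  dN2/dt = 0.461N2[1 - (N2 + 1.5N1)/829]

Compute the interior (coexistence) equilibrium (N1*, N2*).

N1* ≈ 7.89, N2* ≈ 817

Setting both brackets to zero gives the nullclines N1 + 0.251N2 = 213 and 1.5N1 + N2 = 829.
Substituting N2 = 829 - 1.5N1 into the first: N1(1 - 0.251·1.5) = 213 - 0.251·829.
So N1* = 4.92/0.623 = 7.89, and then N2* = 829 - 1.5·7.89 = 817.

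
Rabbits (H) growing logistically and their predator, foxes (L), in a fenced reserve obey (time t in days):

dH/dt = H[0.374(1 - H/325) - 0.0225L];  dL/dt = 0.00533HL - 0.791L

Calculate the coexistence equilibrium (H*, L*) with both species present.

H* ≈ 148, L* ≈ 9.03

From dL/dt = 0 with L > 0: 0.00533H* = 0.791, so H* = 148.
Substitute into dH/dt = 0: 0.374(1 - 148/325) = 0.0225L*.
The bracket is 0.543, giving L* = 0.203/0.0225 = 9.03.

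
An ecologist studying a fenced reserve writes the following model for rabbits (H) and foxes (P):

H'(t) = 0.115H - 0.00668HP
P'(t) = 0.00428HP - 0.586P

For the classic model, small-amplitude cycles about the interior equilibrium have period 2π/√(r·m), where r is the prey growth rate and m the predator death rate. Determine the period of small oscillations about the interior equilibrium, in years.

T ≈ 24.2 years

Here r = 0.115 and m = 0.586, so r·m = 0.0674.
ω = √0.0674 = 0.26 per year, hence T = 2π/ω ≈ 24.2 years.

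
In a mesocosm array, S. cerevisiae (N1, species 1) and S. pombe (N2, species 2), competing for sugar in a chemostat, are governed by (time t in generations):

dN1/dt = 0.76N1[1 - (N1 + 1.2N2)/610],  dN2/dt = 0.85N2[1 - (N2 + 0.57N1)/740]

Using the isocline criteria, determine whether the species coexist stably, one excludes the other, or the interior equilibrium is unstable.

species 2 excludes species 1

Compare the nullcline intercepts: K1/α12 = 610/1.2 = 508 < K2 = 740; K2/α21 = 740/0.57 = 1300 > K1 = 610.
Since the inequalities point opposite ways, species 2 can invade but species 1 cannot.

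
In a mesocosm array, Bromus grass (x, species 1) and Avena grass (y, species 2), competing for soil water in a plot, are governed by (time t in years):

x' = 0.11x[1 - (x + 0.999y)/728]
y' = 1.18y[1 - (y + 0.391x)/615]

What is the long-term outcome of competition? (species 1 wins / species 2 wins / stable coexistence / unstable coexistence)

stable coexistence

Compare the nullcline intercepts: K1/α12 = 728/0.999 = 729 > K2 = 615; K2/α21 = 615/0.391 = 1570 > K1 = 728.
Since both inequalities hold, each species can invade when rare, so the interior equilibrium is stable.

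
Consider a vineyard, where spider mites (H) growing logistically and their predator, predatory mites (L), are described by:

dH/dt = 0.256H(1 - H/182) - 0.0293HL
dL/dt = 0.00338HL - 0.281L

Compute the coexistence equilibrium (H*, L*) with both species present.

From dL/dt = 0 with L > 0: 0.00338H* = 0.281, so H* = 83.1.
Substitute into dH/dt = 0: 0.256(1 - 83.1/182) = 0.0293L*.
The bracket is 0.543, giving L* = 0.139/0.0293 = 4.75.

H* ≈ 83.1, L* ≈ 4.75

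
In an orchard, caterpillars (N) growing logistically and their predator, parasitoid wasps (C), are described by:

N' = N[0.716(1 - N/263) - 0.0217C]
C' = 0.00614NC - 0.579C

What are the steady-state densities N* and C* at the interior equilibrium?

N* ≈ 94.3, C* ≈ 21.2

From dC/dt = 0 with C > 0: 0.00614N* = 0.579, so N* = 94.3.
Substitute into dN/dt = 0: 0.716(1 - 94.3/263) = 0.0217C*.
The bracket is 0.641, giving C* = 0.459/0.0217 = 21.2.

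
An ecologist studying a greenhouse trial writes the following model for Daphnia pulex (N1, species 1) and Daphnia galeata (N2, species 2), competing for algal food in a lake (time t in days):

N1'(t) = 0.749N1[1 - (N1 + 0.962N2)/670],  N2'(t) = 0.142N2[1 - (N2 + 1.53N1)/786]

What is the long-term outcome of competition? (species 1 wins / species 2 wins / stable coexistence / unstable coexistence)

Compare the nullcline intercepts: K1/α12 = 670/0.962 = 696 < K2 = 786; K2/α21 = 786/1.53 = 514 < K1 = 670.
Since both are reversed, neither can invade when rare; the interior point is a saddle.

unstable coexistence (outcome depends on initial conditions)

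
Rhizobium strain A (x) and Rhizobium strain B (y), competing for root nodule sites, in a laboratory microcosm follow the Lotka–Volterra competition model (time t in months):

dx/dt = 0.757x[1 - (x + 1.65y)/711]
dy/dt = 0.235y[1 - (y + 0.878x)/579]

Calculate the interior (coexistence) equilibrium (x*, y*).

Setting both brackets to zero gives the nullclines x + 1.65y = 711 and 0.878x + y = 579.
Substituting y = 579 - 0.878x into the first: x(1 - 1.65·0.878) = 711 - 1.65·579.
So x* = -244/-0.449 = 545, and then y* = 579 - 0.878·545 = 101.

x* ≈ 545, y* ≈ 101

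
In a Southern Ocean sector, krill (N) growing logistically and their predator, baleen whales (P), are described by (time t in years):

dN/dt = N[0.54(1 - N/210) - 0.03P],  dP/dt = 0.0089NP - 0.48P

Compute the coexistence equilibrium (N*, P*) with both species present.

From dP/dt = 0 with P > 0: 0.0089N* = 0.48, so N* = 53.9.
Substitute into dN/dt = 0: 0.54(1 - 53.9/210) = 0.03P*.
The bracket is 0.743, giving P* = 0.401/0.03 = 13.4.

N* ≈ 53.9, P* ≈ 13.4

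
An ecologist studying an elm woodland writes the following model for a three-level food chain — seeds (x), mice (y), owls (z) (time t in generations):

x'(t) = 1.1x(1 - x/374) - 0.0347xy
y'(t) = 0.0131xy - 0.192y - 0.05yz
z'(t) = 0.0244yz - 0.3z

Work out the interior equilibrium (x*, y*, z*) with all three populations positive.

From dz/dt = 0: 0.0244y* = 0.3, so y* = 12.3.
From dx/dt = 0: 1.1(1 - x*/374) = 0.0347·12.3, giving x* = 374·(1 - 0.388) = 229.
From dy/dt = 0: 0.0131·229 - 0.192 = 0.05z*, so z* = 2.81/0.05 = 56.1.

x* ≈ 229, y* ≈ 12.3, z* ≈ 56.1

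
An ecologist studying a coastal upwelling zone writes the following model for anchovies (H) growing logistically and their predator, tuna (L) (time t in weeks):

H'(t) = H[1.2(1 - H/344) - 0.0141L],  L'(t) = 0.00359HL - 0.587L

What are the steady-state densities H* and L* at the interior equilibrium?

From dL/dt = 0 with L > 0: 0.00359H* = 0.587, so H* = 164.
Substitute into dH/dt = 0: 1.2(1 - 164/344) = 0.0141L*.
The bracket is 0.525, giving L* = 0.63/0.0141 = 44.7.

H* ≈ 164, L* ≈ 44.7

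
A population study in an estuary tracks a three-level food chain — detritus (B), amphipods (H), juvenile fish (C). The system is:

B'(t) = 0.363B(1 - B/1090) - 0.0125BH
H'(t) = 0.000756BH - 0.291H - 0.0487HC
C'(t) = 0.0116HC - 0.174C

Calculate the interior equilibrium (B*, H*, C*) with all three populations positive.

From dC/dt = 0: 0.0116H* = 0.174, so H* = 15.
From dB/dt = 0: 0.363(1 - B*/1090) = 0.0125·15, giving B* = 1090·(1 - 0.517) = 527.
From dH/dt = 0: 0.000756·527 - 0.291 = 0.0487C*, so C* = 0.107/0.0487 = 2.21.

B* ≈ 527, H* ≈ 15, C* ≈ 2.21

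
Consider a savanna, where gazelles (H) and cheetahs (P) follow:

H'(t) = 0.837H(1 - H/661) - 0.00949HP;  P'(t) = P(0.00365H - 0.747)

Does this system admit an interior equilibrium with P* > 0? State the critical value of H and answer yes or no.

Threshold H = 205; K > 205, so yes, the predator persists.

The predator equation gives dP/dt > 0 only when H > 0.747/0.00365 = 205.
Without the predator, H → K = 661. Since 661 > 205, the predator can invade and persist.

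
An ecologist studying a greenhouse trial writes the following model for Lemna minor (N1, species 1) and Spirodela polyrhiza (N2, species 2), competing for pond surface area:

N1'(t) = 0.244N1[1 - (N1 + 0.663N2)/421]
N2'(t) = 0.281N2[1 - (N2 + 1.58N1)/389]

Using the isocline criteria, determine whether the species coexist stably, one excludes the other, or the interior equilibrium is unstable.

Compare the nullcline intercepts: K1/α12 = 421/0.663 = 635 > K2 = 389; K2/α21 = 389/1.58 = 246 < K1 = 421.
Since the inequalities point opposite ways, species 1 can invade but species 2 cannot.

species 1 excludes species 2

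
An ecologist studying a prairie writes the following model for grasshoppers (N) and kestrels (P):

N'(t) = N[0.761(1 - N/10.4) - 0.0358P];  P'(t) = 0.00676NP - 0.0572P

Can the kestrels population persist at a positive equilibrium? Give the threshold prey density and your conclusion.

The predator equation gives dP/dt > 0 only when N > 0.0572/0.00676 = 8.46.
Without the predator, N → K = 10.4. Since 10.4 > 8.46, the predator can invade and persist.

Threshold N = 8.46; K > 8.46, so yes, the predator persists.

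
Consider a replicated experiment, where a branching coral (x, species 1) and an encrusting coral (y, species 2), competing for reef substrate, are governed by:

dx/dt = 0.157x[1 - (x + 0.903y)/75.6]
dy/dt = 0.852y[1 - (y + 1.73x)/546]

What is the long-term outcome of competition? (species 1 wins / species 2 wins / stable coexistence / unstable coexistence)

Compare the nullcline intercepts: K1/α12 = 75.6/0.903 = 83.7 < K2 = 546; K2/α21 = 546/1.73 = 316 > K1 = 75.6.
Since the inequalities point opposite ways, species 2 can invade but species 1 cannot.

species 2 excludes species 1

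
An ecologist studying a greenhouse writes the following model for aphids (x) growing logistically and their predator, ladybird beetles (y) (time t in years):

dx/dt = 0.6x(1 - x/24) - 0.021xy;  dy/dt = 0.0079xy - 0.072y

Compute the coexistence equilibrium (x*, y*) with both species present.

x* ≈ 9.11, y* ≈ 17.7

From dy/dt = 0 with y > 0: 0.0079x* = 0.072, so x* = 9.11.
Substitute into dx/dt = 0: 0.6(1 - 9.11/24) = 0.021y*.
The bracket is 0.62, giving y* = 0.372/0.021 = 17.7.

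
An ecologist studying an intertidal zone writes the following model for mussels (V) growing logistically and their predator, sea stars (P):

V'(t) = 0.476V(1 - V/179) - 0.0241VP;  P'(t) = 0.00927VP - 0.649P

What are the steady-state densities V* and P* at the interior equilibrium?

From dP/dt = 0 with P > 0: 0.00927V* = 0.649, so V* = 70.
Substitute into dV/dt = 0: 0.476(1 - 70/179) = 0.0241P*.
The bracket is 0.609, giving P* = 0.29/0.0241 = 12.

V* ≈ 70, P* ≈ 12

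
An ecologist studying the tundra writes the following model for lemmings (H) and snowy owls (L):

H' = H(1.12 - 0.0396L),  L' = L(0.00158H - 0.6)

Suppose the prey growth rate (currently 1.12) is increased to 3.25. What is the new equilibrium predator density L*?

L* ≈ 82.1

At the interior fixed point, setting dH/dt = 0 with H > 0 fixes L* = (prey growth rate)/(HL coefficient) — independent of the other coefficients.
With the change, L* = 3.25/0.0396 = 82.1; it rises from 28.3.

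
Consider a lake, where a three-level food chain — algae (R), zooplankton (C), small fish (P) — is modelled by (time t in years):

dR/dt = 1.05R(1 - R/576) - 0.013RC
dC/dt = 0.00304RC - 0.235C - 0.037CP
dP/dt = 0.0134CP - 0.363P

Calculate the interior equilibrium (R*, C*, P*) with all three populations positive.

R* ≈ 383, C* ≈ 27.1, P* ≈ 25.1

From dP/dt = 0: 0.0134C* = 0.363, so C* = 27.1.
From dR/dt = 0: 1.05(1 - R*/576) = 0.013·27.1, giving R* = 576·(1 - 0.335) = 383.
From dC/dt = 0: 0.00304·383 - 0.235 = 0.037P*, so P* = 0.929/0.037 = 25.1.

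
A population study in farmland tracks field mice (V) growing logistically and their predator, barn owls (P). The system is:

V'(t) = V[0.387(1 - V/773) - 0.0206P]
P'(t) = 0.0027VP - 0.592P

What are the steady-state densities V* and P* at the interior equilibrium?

V* ≈ 219, P* ≈ 13.5

From dP/dt = 0 with P > 0: 0.0027V* = 0.592, so V* = 219.
Substitute into dV/dt = 0: 0.387(1 - 219/773) = 0.0206P*.
The bracket is 0.716, giving P* = 0.277/0.0206 = 13.5.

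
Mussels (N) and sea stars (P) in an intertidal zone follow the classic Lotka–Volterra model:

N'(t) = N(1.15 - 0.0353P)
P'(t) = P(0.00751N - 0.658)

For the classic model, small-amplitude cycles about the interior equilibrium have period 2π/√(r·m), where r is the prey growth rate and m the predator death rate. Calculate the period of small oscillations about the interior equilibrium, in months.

T ≈ 7.22 months

Here r = 1.15 and m = 0.658, so r·m = 0.757.
ω = √0.757 = 0.87 per month, hence T = 2π/ω ≈ 7.22 months.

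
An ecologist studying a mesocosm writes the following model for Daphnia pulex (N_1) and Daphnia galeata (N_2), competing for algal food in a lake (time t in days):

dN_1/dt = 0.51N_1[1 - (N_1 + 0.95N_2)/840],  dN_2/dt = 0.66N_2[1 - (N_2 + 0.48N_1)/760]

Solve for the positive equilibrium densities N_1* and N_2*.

N_1* ≈ 217, N_2* ≈ 656

Setting both brackets to zero gives the nullclines N_1 + 0.95N_2 = 840 and 0.48N_1 + N_2 = 760.
Substituting N_2 = 760 - 0.48N_1 into the first: N_1(1 - 0.95·0.48) = 840 - 0.95·760.
So N_1* = 118/0.544 = 217, and then N_2* = 760 - 0.48·217 = 656.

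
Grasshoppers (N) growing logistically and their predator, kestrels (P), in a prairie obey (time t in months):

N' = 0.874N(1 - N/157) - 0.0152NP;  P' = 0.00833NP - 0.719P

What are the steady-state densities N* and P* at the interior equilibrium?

From dP/dt = 0 with P > 0: 0.00833N* = 0.719, so N* = 86.3.
Substitute into dN/dt = 0: 0.874(1 - 86.3/157) = 0.0152P*.
The bracket is 0.45, giving P* = 0.393/0.0152 = 25.9.

N* ≈ 86.3, P* ≈ 25.9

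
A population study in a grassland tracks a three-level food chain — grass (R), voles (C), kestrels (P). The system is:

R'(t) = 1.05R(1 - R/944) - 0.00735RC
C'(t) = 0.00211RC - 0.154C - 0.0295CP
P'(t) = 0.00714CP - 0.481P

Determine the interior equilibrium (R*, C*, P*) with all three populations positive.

From dP/dt = 0: 0.00714C* = 0.481, so C* = 67.4.
From dR/dt = 0: 1.05(1 - R*/944) = 0.00735·67.4, giving R* = 944·(1 - 0.472) = 499.
From dC/dt = 0: 0.00211·499 - 0.154 = 0.0295P*, so P* = 0.899/0.0295 = 30.5.

R* ≈ 499, C* ≈ 67.4, P* ≈ 30.5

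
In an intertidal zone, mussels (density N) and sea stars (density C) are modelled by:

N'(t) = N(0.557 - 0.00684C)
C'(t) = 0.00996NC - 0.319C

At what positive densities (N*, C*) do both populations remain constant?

N* ≈ 32, C* ≈ 81.4

Set dC/dt = 0 with C > 0: 0.00996N - 0.319 = 0, so N* = 0.319/0.00996 = 32.
Set dN/dt = 0 with N > 0: 0.557 - 0.00684C = 0, so C* = 0.557/0.00684 = 81.4.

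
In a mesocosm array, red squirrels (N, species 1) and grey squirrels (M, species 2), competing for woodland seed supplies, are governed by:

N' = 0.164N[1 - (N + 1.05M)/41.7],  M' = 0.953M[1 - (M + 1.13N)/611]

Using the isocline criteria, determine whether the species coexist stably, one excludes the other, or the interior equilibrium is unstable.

Compare the nullcline intercepts: K1/α12 = 41.7/1.05 = 39.7 < K2 = 611; K2/α21 = 611/1.13 = 541 > K1 = 41.7.
Since the inequalities point opposite ways, species 2 can invade but species 1 cannot.

species 2 excludes species 1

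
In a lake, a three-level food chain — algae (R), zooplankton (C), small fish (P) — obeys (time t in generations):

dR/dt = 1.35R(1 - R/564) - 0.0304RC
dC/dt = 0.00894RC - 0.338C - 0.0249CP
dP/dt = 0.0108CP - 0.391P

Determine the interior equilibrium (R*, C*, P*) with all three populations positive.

From dP/dt = 0: 0.0108C* = 0.391, so C* = 36.2.
From dR/dt = 0: 1.35(1 - R*/564) = 0.0304·36.2, giving R* = 564·(1 - 0.815) = 104.
From dC/dt = 0: 0.00894·104 - 0.338 = 0.0249P*, so P* = 0.594/0.0249 = 23.8.

R* ≈ 104, C* ≈ 36.2, P* ≈ 23.8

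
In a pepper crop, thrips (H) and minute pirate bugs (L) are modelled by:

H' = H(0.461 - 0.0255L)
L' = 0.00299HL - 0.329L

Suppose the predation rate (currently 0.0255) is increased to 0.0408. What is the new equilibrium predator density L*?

L* ≈ 11.3

At the interior fixed point, setting dH/dt = 0 with H > 0 fixes L* = (prey growth rate)/(HL coefficient) — independent of the other coefficients.
With the change, L* = 0.461/0.0408 = 11.3; it falls from 18.1.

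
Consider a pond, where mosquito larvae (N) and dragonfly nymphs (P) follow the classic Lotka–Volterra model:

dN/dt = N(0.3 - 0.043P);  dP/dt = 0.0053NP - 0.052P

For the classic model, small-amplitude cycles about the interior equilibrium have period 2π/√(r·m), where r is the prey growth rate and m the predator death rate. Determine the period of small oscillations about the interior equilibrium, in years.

Here r = 0.3 and m = 0.052, so r·m = 0.0156.
ω = √0.0156 = 0.125 per year, hence T = 2π/ω ≈ 50.3 years.

T ≈ 50.3 years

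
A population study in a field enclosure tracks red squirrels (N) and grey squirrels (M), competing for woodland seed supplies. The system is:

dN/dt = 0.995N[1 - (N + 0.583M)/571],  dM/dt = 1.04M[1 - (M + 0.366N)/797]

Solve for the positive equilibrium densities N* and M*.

N* ≈ 135, M* ≈ 748

Setting both brackets to zero gives the nullclines N + 0.583M = 571 and 0.366N + M = 797.
Substituting M = 797 - 0.366N into the first: N(1 - 0.583·0.366) = 571 - 0.583·797.
So N* = 106/0.787 = 135, and then M* = 797 - 0.366·135 = 748.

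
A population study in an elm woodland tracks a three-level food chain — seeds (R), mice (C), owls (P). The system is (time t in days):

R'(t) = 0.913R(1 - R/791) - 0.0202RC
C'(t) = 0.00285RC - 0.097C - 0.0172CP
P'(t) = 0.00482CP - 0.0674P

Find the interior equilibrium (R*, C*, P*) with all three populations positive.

From dP/dt = 0: 0.00482C* = 0.0674, so C* = 14.
From dR/dt = 0: 0.913(1 - R*/791) = 0.0202·14, giving R* = 791·(1 - 0.309) = 546.
From dC/dt = 0: 0.00285·546 - 0.097 = 0.0172P*, so P* = 1.46/0.0172 = 84.9.

R* ≈ 546, C* ≈ 14, P* ≈ 84.9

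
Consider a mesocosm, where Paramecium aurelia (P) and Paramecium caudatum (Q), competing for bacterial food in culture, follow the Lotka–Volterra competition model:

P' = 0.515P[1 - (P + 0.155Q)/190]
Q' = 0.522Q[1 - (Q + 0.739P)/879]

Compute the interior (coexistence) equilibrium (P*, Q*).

Setting both brackets to zero gives the nullclines P + 0.155Q = 190 and 0.739P + Q = 879.
Substituting Q = 879 - 0.739P into the first: P(1 - 0.155·0.739) = 190 - 0.155·879.
So P* = 53.8/0.885 = 60.7, and then Q* = 879 - 0.739·60.7 = 834.

P* ≈ 60.7, Q* ≈ 834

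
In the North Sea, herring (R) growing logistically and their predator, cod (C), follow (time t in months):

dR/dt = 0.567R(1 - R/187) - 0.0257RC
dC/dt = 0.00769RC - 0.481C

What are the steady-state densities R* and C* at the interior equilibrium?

R* ≈ 62.5, C* ≈ 14.7

From dC/dt = 0 with C > 0: 0.00769R* = 0.481, so R* = 62.5.
Substitute into dR/dt = 0: 0.567(1 - 62.5/187) = 0.0257C*.
The bracket is 0.666, giving C* = 0.377/0.0257 = 14.7.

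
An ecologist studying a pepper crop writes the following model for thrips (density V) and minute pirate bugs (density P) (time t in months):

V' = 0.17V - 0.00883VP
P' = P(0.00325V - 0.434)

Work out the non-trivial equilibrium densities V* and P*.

V* ≈ 134, P* ≈ 19.3

Set dP/dt = 0 with P > 0: 0.00325V - 0.434 = 0, so V* = 0.434/0.00325 = 134.
Set dV/dt = 0 with V > 0: 0.17 - 0.00883P = 0, so P* = 0.17/0.00883 = 19.3.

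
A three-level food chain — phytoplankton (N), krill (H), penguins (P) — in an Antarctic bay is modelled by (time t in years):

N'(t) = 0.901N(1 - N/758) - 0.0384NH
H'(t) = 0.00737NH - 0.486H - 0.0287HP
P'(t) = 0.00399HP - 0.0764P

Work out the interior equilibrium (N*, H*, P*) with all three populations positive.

From dP/dt = 0: 0.00399H* = 0.0764, so H* = 19.1.
From dN/dt = 0: 0.901(1 - N*/758) = 0.0384·19.1, giving N* = 758·(1 - 0.816) = 139.
From dH/dt = 0: 0.00737·139 - 0.486 = 0.0287P*, so P* = 0.542/0.0287 = 18.9.

N* ≈ 139, H* ≈ 19.1, P* ≈ 18.9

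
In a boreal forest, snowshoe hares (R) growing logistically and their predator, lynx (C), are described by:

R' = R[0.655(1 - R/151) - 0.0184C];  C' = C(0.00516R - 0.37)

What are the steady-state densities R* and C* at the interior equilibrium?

From dC/dt = 0 with C > 0: 0.00516R* = 0.37, so R* = 71.7.
Substitute into dR/dt = 0: 0.655(1 - 71.7/151) = 0.0184C*.
The bracket is 0.525, giving C* = 0.344/0.0184 = 18.7.

R* ≈ 71.7, C* ≈ 18.7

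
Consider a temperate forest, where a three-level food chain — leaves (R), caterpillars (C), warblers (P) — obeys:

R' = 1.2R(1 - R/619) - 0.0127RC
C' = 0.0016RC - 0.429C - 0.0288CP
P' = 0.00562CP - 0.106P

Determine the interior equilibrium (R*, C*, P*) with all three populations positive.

R* ≈ 495, C* ≈ 18.9, P* ≈ 12.6

From dP/dt = 0: 0.00562C* = 0.106, so C* = 18.9.
From dR/dt = 0: 1.2(1 - R*/619) = 0.0127·18.9, giving R* = 619·(1 - 0.2) = 495.
From dC/dt = 0: 0.0016·495 - 0.429 = 0.0288P*, so P* = 0.364/0.0288 = 12.6.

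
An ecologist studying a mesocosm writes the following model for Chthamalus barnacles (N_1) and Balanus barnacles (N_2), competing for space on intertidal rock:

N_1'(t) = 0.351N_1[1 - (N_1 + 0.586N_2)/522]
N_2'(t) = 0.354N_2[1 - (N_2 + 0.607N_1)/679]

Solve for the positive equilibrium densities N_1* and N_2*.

N_1* ≈ 193, N_2* ≈ 562

Setting both brackets to zero gives the nullclines N_1 + 0.586N_2 = 522 and 0.607N_1 + N_2 = 679.
Substituting N_2 = 679 - 0.607N_1 into the first: N_1(1 - 0.586·0.607) = 522 - 0.586·679.
So N_1* = 124/0.644 = 193, and then N_2* = 679 - 0.607·193 = 562.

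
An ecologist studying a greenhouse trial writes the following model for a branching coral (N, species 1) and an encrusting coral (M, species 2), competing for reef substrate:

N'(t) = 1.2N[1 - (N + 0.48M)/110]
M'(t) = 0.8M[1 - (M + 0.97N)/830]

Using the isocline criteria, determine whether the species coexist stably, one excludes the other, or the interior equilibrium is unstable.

species 2 excludes species 1

Compare the nullcline intercepts: K1/α12 = 110/0.48 = 229 < K2 = 830; K2/α21 = 830/0.97 = 856 > K1 = 110.
Since the inequalities point opposite ways, species 2 can invade but species 1 cannot.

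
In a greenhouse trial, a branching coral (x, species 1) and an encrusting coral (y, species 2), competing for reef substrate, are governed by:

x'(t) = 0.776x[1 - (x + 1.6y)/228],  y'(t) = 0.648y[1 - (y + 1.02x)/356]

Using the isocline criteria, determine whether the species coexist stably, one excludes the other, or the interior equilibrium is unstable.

Compare the nullcline intercepts: K1/α12 = 228/1.6 = 142 < K2 = 356; K2/α21 = 356/1.02 = 349 > K1 = 228.
Since the inequalities point opposite ways, species 2 can invade but species 1 cannot.

species 2 excludes species 1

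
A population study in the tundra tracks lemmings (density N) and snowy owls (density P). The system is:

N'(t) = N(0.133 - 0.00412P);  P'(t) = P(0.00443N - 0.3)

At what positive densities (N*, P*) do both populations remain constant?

Set dP/dt = 0 with P > 0: 0.00443N - 0.3 = 0, so N* = 0.3/0.00443 = 67.7.
Set dN/dt = 0 with N > 0: 0.133 - 0.00412P = 0, so P* = 0.133/0.00412 = 32.3.

N* ≈ 67.7, P* ≈ 32.3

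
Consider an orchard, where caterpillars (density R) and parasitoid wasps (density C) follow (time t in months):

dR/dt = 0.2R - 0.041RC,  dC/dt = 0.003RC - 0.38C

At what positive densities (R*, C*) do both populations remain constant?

Set dC/dt = 0 with C > 0: 0.003R - 0.38 = 0, so R* = 0.38/0.003 = 127.
Set dR/dt = 0 with R > 0: 0.2 - 0.041C = 0, so C* = 0.2/0.041 = 4.88.

R* ≈ 127, C* ≈ 4.88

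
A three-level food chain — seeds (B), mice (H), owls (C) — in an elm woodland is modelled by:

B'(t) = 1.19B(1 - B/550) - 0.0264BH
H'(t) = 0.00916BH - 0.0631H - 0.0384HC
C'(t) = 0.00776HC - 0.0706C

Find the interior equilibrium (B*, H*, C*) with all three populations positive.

B* ≈ 439, H* ≈ 9.1, C* ≈ 103

From dC/dt = 0: 0.00776H* = 0.0706, so H* = 9.1.
From dB/dt = 0: 1.19(1 - B*/550) = 0.0264·9.1, giving B* = 550·(1 - 0.202) = 439.
From dH/dt = 0: 0.00916·439 - 0.0631 = 0.0384C*, so C* = 3.96/0.0384 = 103.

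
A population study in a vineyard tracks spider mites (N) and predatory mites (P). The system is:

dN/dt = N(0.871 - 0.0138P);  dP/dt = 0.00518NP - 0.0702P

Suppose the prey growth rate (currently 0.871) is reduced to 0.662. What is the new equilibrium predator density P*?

P* ≈ 48

At the interior fixed point, setting dN/dt = 0 with N > 0 fixes P* = (prey growth rate)/(NP coefficient) — independent of the other coefficients.
With the change, P* = 0.662/0.0138 = 48; it falls from 63.1.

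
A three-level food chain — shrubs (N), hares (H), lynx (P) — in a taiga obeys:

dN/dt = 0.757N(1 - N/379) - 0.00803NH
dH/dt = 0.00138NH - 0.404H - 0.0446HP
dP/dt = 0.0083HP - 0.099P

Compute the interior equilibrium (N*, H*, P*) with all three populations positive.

From dP/dt = 0: 0.0083H* = 0.099, so H* = 11.9.
From dN/dt = 0: 0.757(1 - N*/379) = 0.00803·11.9, giving N* = 379·(1 - 0.127) = 331.
From dH/dt = 0: 0.00138·331 - 0.404 = 0.0446P*, so P* = 0.0528/0.0446 = 1.18.

N* ≈ 331, H* ≈ 11.9, P* ≈ 1.18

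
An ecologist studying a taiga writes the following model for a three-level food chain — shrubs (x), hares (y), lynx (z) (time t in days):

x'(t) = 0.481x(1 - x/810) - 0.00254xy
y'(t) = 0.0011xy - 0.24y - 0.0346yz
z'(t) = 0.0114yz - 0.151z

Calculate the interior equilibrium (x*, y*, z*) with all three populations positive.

x* ≈ 753, y* ≈ 13.2, z* ≈ 17

From dz/dt = 0: 0.0114y* = 0.151, so y* = 13.2.
From dx/dt = 0: 0.481(1 - x*/810) = 0.00254·13.2, giving x* = 810·(1 - 0.0699) = 753.
From dy/dt = 0: 0.0011·753 - 0.24 = 0.0346z*, so z* = 0.589/0.0346 = 17.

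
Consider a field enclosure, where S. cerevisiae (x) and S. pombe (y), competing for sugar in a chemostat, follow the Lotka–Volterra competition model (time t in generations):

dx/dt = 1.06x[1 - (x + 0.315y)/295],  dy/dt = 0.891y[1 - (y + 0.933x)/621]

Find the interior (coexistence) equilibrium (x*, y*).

x* ≈ 141, y* ≈ 490

Setting both brackets to zero gives the nullclines x + 0.315y = 295 and 0.933x + y = 621.
Substituting y = 621 - 0.933x into the first: x(1 - 0.315·0.933) = 295 - 0.315·621.
So x* = 99.4/0.706 = 141, and then y* = 621 - 0.933·141 = 490.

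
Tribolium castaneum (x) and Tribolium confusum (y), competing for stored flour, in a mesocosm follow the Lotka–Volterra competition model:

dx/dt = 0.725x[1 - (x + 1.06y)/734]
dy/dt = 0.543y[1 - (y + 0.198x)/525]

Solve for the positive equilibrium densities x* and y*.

x* ≈ 225, y* ≈ 481

Setting both brackets to zero gives the nullclines x + 1.06y = 734 and 0.198x + y = 525.
Substituting y = 525 - 0.198x into the first: x(1 - 1.06·0.198) = 734 - 1.06·525.
So x* = 178/0.79 = 225, and then y* = 525 - 0.198·225 = 481.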